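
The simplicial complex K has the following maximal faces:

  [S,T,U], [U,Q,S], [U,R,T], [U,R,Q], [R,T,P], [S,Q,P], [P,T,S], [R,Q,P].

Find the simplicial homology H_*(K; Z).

H_0 = Z,  H_1 = 0,  H_2 = Z.

Order the vertices as P < Q < R < S < T < U. Listing each simplex with vertices in this order, K has dimension 2 with simplices:

  0-simplices (6): P, Q, R, S, T, U
  1-simplices (12): PQ, PR, PS, PT, QR, QS, QU, RT, RU, ST, SU, TU
  2-simplices (8): PQR, PQS, PRT, PST, QRU, QSU, RTU, STU

giving chain groups C_0 ≅ Z^6, C_1 ≅ Z^12, C_2 ≅ Z^8.

The boundary map ∂_1: C_1 → C_0 maps an edge to its endpoints' difference, ∂[p,q] = q − p. For instance
  ∂SU = U − S.
The resulting 6×12 matrix has rank 5, and its Smith normal form has invariant factors (1,1,1,1,1).

Boundary ∂_2: C_2 → C_1 maps a triangle to the signed sum of its edges. For instance
  ∂PQS = QS − PS + PQ,
  ∂PST = ST − PT + PS.
As a 12×8 matrix over Z this has rank 7, with invariant factors (1,1,1,1,1,1,1).

Reading off H_k = ker ∂_k / im ∂_{k+1}:

  H_0: rank C_0 − rank ∂_1 = 6 − 5 = 1, and the invariant factors of ∂_1 are all 1, so H_0 = Z.
  H_1: rank ker ∂_1 − rank ∂_2 = (12 − 5) − 7 = 0, and the invariant factors of ∂_2 are all 1, so H_1 = 0.
  H_2: rank ker ∂_2 − rank ∂_3 = (8 − 7) − 0 = 1, and there is no ∂_3, so H_2 = Z.

As a check, the Euler characteristic is 6 − 12 + 8 = 2, which agrees with 1 − 0 + 1 = 2.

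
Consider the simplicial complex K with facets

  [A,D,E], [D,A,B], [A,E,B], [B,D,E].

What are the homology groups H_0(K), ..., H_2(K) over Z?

Order the vertices as A < B < D < E. Listing each simplex with vertices in this order, K has dimension 2 with simplices:

  0-simplices (4): A, B, D, E
  1-simplices (6): AB, AD, AE, BD, BE, DE
  2-simplices (4): ABD, ABE, ADE, BDE

so the chain groups are C_0 ≅ Z^4, C_1 ≅ Z^6, C_2 ≅ Z^4.

∂_1: C_1 → C_0 is given by ∂[p,q] = [q] − [p]. For instance
  ∂BD = D − B.
The 4×6 boundary matrix has rank 3 and Smith normal form diag(1,1,1).

∂_2: C_2 → C_1 sends each 2-simplex [p,q,r] to [q,r] − [p,r] + [p,q]. For instance
  ∂ABE = BE − AE + AB,
  ∂ADE = DE − AE + AD.
The resulting 6×4 matrix has rank 3, and its Smith normal form has invariant factors (1,1,1).

From H_k ≅ ker(∂_k) / im(∂_{k+1}) we obtain:

  H_0: rank C_0 − rank ∂_1 = 4 − 3 = 1, and the invariant factors of ∂_1 are all 1, so H_0 ≅ Z.
  H_1: rank ker ∂_1 − rank ∂_2 = (6 − 3) − 3 = 0, and the invariant factors of ∂_2 are all 1, so H_1 ≅ 0.
  H_2: rank ker ∂_2 − rank ∂_3 = (4 − 3) − 0 = 1, and there is no ∂_3, so H_2 ≅ Z.

H_0 ≅ Z,  H_1 = 0,  H_2 ≅ Z.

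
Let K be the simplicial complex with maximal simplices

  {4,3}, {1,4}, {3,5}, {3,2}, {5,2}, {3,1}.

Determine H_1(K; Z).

Fix the vertex order 1 < 2 < 3 < 4 < 5 and write every simplex with vertices in increasing order. Then dim K = 1 and the simplices of K are:

  0-simplices (5): [1], [2], [3], [4], [5]
  1-simplices (6): [1,3], [1,4], [2,3], [2,5], [3,4], [3,5]

so the chain groups are C_0 ≅ Z^5, C_1 ≅ Z^6.

The boundary map ∂_1: C_1 → C_0 sends each edge [p,q] (with p < q) to q − p. For instance
  ∂[1,3] = [3] − [1].
The resulting 5×6 matrix has rank 4, and its Smith normal form has invariant factors (1,1,1,1).

Reading off H_k = ker ∂_k / im ∂_{k+1}:

  H_1: rank ker ∂_1 − rank ∂_2 = (6 − 4) − 0 = 2, and there is no ∂_2, so H_1 = Z^2.

(K is a triangulation of a wedge of 2 circles.)

H_1 = Z^2.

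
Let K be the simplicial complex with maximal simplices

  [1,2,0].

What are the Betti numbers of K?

b_0 = 1, b_1 = 0, b_2 = 0.

We work with the vertex ordering 0 < 1 < 2. The simplices of K, each written with vertices in increasing order, are:

  0-simplices (3): [0], [1], [2]
  1-simplices (3): [0,1], [0,2], [1,2]
  2-simplices (1): [0,1,2]

so the chain groups are C_0 ≅ Z^3, C_1 ≅ Z^3, C_2 ≅ Z^1.

∂_1: C_1 → C_0 sends each edge [p,q] (with p < q) to q − p. For instance
  ∂[1,2] = [2] − [1].
This gives a 3×3 integer matrix of rank 2; reducing to Smith normal form yields diagonal entries (1,1).

The boundary map ∂_2: C_2 → C_1 acts by ∂[p,q,r] = [q,r] − [p,r] + [p,q]. For instance
  ∂[0,1,2] = [1,2] − [0,2] + [0,1].
This gives a 3×1 integer matrix of rank 1; reducing to Smith normal form yields diagonal entries (1).

Reading off H_k = ker ∂_k / im ∂_{k+1}:

  H_0: rank C_0 − rank ∂_1 = 3 − 2 = 1, and the invariant factors of ∂_1 are all 1, so H_0 = Z.
  H_1: rank ker ∂_1 − rank ∂_2 = (3 − 2) − 1 = 0, and the invariant factors of ∂_2 are all 1, so H_1 = 0.
  H_2: rank ker ∂_2 − rank ∂_3 = (1 − 1) − 0 = 0, and there is no ∂_3, so H_2 = 0.

As a check, the Euler characteristic is 3 − 3 + 1 = 1, which agrees with 1 − 0 + 0 = 1.

Hence the Betti numbers are b_0 = 1, b_1 = 0, b_2 = 0.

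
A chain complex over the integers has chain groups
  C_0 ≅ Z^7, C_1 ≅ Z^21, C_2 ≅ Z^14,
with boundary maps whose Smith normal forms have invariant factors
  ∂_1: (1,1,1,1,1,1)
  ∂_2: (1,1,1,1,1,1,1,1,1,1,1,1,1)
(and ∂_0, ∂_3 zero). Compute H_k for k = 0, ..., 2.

H_0: b_0 = 7 − 0 − 6 = 1; torsion from ∂_1 factors > 1: none. So H_0 = Z.
H_1: b_1 = 21 − 6 − 13 = 2; torsion from ∂_2 factors > 1: none. So H_1 = Z^2.
H_2: b_2 = 14 − 13 − 0 = 1; torsion from ∂_3 factors > 1: none. So H_2 = Z.

H_0 = Z,  H_1 = Z^2,  H_2 = Z.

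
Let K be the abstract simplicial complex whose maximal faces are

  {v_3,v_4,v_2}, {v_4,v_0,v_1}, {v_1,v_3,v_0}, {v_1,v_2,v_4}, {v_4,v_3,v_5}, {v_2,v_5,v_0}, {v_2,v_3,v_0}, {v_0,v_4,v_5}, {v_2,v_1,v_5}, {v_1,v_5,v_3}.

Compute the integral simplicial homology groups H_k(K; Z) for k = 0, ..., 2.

H_0 ≅ Z,  H_1 ≅ Z/2,  H_2 = 0.

We work with the vertex ordering v_0 < v_1 < v_2 < v_3 < v_4 < v_5. The simplices of K, each written with vertices in increasing order, are:

  0-simplices (6): [v_0], [v_1], [v_2], [v_3], [v_4], [v_5]
  1-simplices (15): (15 of them)
  2-simplices (10): [v_0,v_1,v_3], [v_0,v_1,v_4], [v_0,v_2,v_3], [v_0,v_2,v_5], [v_0,v_4,v_5], [v_1,v_2,v_4], [v_1,v_2,v_5], [v_1,v_3,v_5], [v_2,v_3,v_4], [v_3,v_4,v_5]

giving chain groups C_0 ≅ Z^6, C_1 ≅ Z^15, C_2 ≅ Z^10.

The boundary map ∂_1: C_1 → C_0 sends each edge [p,q] (with p < q) to q − p. For instance
  ∂[v_0,v_3] = [v_3] − [v_0].
This gives a 6×15 integer matrix of rank 5; reducing to Smith normal form yields diagonal entries (1,1,1,1,1).

The boundary map ∂_2: C_2 → C_1 acts by ∂[p,q,r] = [q,r] − [p,r] + [p,q]. For instance
  ∂[v_0,v_1,v_3] = [v_1,v_3] − [v_0,v_3] + [v_0,v_1],
  ∂[v_1,v_3,v_5] = [v_3,v_5] − [v_1,v_5] + [v_1,v_3].
The resulting 15×10 matrix has rank 10, and its Smith normal form has invariant factors (1,1,1,1,1,1,1,1,1,2).

Computing H_k = (kernel of ∂_k) / (image of ∂_{k+1}):

  H_0: rank C_0 − rank ∂_1 = 6 − 5 = 1, and the invariant factors of ∂_1 are all 1, so H_0 ≅ Z.
  H_1: rank ker ∂_1 − rank ∂_2 = (15 − 5) − 10 = 0, and ∂_2 has invariant factor 2 > 1, so H_1 ≅ Z/2.
  H_2: rank ker ∂_2 − rank ∂_3 = (10 − 10) − 0 = 0, and there is no ∂_3, so H_2 ≅ 0.

(K is a triangulation of the real projective plane RP^2.)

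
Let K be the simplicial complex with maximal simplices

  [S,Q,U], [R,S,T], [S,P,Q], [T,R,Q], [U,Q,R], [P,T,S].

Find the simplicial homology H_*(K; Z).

Take the total order P < Q < R < S < T < U on the vertex set. Then K (dimension 2) consists of the simplices:

  0-simplices (6): P, Q, R, S, T, U
  1-simplices (12): PQ, PS, PT, QR, QS, QT, QU, RS, RT, RU, ST, SU
  2-simplices (6): PQS, PST, QRT, QRU, QSU, RST

Hence C_0 ≅ Z^6, C_1 ≅ Z^12, C_2 ≅ Z^6.

Boundary ∂_1: C_1 → C_0 sends each edge [p,q] (with p < q) to q − p.
This gives a 6×12 integer matrix of rank 5; reducing to Smith normal form yields diagonal entries (1,1,1,1,1).

∂_2: C_2 → C_1 acts by ∂[p,q,r] = [q,r] − [p,r] + [p,q]. For instance
  ∂PST = ST − PT + PS,
  ∂QRT = RT − QT + QR.
As a 12×6 matrix over Z this has rank 6, with invariant factors (1,1,1,1,1,1).

Now H_k = ker ∂_k / im ∂_{k+1}, so:

  H_0: rank C_0 − rank ∂_1 = 6 − 5 = 1, and the invariant factors of ∂_1 are all 1, so H_0 = Z.
  H_1: rank ker ∂_1 − rank ∂_2 = (12 − 5) − 6 = 1, and the invariant factors of ∂_2 are all 1, so H_1 = Z.
  H_2: rank ker ∂_2 − rank ∂_3 = (6 − 6) − 0 = 0, and there is no ∂_3, so H_2 = 0.

H_0 ≅ Z,  H_1 ≅ Z,  H_2 = 0.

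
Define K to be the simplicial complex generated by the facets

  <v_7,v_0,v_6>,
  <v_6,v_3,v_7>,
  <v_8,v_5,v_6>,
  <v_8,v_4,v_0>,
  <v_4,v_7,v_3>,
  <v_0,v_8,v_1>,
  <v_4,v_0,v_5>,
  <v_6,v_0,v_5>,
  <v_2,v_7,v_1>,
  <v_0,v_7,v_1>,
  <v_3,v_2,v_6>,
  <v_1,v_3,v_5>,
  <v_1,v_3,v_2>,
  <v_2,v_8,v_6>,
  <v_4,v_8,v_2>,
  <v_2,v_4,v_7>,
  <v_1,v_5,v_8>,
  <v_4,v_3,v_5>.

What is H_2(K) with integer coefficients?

Fix the vertex order v_0 < v_1 < v_2 < v_3 < v_4 < v_5 < v_6 < v_7 < v_8 and write every simplex with vertices in increasing order. Then dim K = 2 and the simplices of K are:

  0-simplices (9): [v_0], [v_1], [v_2], [v_3], [v_4], [v_5], [v_6], [v_7], [v_8]
  1-simplices (27): (27 of them)
  2-simplices (18): (18 of them)

so the chain groups are C_0 ≅ Z^9, C_1 ≅ Z^27, C_2 ≅ Z^18.

The boundary map ∂_1: C_1 → C_0 sends each edge [p,q] (with p < q) to q − p. For instance
  ∂[v_4,v_5] = [v_5] − [v_4].
The 9×27 boundary matrix has rank 8 and Smith normal form diag(1,1,1,1,1,1,1,1).

The boundary map ∂_2: C_2 → C_1 acts by ∂[p,q,r] = [q,r] − [p,r] + [p,q]. For instance
  ∂[v_0,v_5,v_6] = [v_5,v_6] − [v_0,v_6] + [v_0,v_5],
  ∂[v_0,v_6,v_7] = [v_6,v_7] − [v_0,v_7] + [v_0,v_6].
The 27×18 boundary matrix has rank 18 and Smith normal form diag(1,1,1,1,1,1,1,1,1,1,1,1,1,1,1,1,1,2).

Now H_k = ker ∂_k / im ∂_{k+1}, so:

  H_2: rank ker ∂_2 − rank ∂_3 = (18 − 18) − 0 = 0, and there is no ∂_3, so H_2 ≅ 0.

H_2 ≅ 0.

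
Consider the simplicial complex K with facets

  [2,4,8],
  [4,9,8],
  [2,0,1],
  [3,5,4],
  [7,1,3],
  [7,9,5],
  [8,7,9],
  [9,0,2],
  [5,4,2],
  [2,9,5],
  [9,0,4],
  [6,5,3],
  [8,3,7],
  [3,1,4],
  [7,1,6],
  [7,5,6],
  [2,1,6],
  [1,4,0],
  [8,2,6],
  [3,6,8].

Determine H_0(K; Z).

K has 10 vertices, 30 edges, 20 triangles.
rank ∂_0 = 0, rank ∂_1 = 9 ⇒ b_0 = 10 − 0 − 9 = 1; all invariant factors of ∂_1 are 1 so no torsion. So H_0 = Z.

H_0 ≅ Z.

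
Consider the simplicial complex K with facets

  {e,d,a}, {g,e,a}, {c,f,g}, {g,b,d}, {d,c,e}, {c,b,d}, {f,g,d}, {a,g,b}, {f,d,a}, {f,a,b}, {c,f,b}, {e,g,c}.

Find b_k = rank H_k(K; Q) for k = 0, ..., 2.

Take the total order a < b < c < d < e < f < g on the vertex set. Then K (dimension 2) consists of the simplices:

  0-simplices (7): a, b, c, d, e, f, g
  1-simplices (18): ab, ad, ae, af, ag, bc, bd, bf, bg, cd, ce, cf, cg, de, df, dg, eg, fg
  2-simplices (12): abf, abg, ade, adf, aeg, bcd, bcf, bdg, cde, ceg, cfg, dfg

Hence C_0 ≅ Z^7, C_1 ≅ Z^18, C_2 ≅ Z^12.

∂_1: C_1 → C_0 is given by ∂[p,q] = [q] − [p]. For instance
  ∂ag = g − a.
As a 7×18 matrix over Z this has rank 6, with invariant factors (1,1,1,1,1,1).

∂_2: C_2 → C_1 acts by ∂[p,q,r] = [q,r] − [p,r] + [p,q]. For instance
  ∂cde = de − ce + cd,
  ∂bdg = dg − bg + bd.
This gives a 18×12 integer matrix of rank 12; reducing to Smith normal form yields diagonal entries (1,1,1,1,1,1,1,1,1,1,1,2).

Reading off H_k = ker ∂_k / im ∂_{k+1}:

  H_0: rank C_0 − rank ∂_1 = 7 − 6 = 1, and the invariant factors of ∂_1 are all 1, so H_0 = Z.
  H_1: rank ker ∂_1 − rank ∂_2 = (18 − 6) − 12 = 0, and ∂_2 has invariant factor 2 > 1, so H_1 = Z/2Z.
  H_2: rank ker ∂_2 − rank ∂_3 = (12 − 12) − 0 = 0, and there is no ∂_3, so H_2 = 0.

(K is a triangulation of the real projective plane RP^2.)

Hence the Betti numbers are b_0 = 1, b_1 = 0, b_2 = 0.

b_0 = 1, b_1 = 0, b_2 = 0.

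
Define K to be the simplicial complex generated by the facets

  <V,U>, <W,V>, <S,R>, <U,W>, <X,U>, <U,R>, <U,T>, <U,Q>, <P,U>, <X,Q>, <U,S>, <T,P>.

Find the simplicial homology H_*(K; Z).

Fix the vertex order P < Q < R < S < T < U < V < W < X and write every simplex with vertices in increasing order. Then dim K = 1 and the simplices of K are:

  0-simplices (9): P, Q, R, S, T, U, V, W, X
  1-simplices (12): PT, PU, QU, QX, RS, RU, SU, TU, UV, UW, UX, VW

Hence C_0 ≅ Z^9, C_1 ≅ Z^12.

Boundary ∂_1: C_1 → C_0 maps an edge to its endpoints' difference, ∂[p,q] = q − p. For instance
  ∂RS = S − R.
The resulting 9×12 matrix has rank 8, and its Smith normal form has invariant factors (1,1,1,1,1,1,1,1).

From H_k ≅ ker(∂_k) / im(∂_{k+1}) we obtain:

  H_0: rank C_0 − rank ∂_1 = 9 − 8 = 1, and the invariant factors of ∂_1 are all 1, so H_0 ≅ Z.
  H_1: rank ker ∂_1 − rank ∂_2 = (12 − 8) − 0 = 4, and there is no ∂_2, so H_1 ≅ Z^4.

H_0 = Z,  H_1 = Z^4.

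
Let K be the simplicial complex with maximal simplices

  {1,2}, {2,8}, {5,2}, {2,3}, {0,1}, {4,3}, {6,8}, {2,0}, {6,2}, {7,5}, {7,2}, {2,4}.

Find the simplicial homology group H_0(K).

Take the total order 0 < 1 < 2 < 3 < 4 < 5 < 6 < 7 < 8 on the vertex set. Then K (dimension 1) consists of the simplices:

  0-simplices (9): [0], [1], [2], [3], [4], [5], [6], [7], [8]
  1-simplices (12): [0,1], [0,2], [1,2], [2,3], [2,4], [2,5], [2,6], [2,7], [2,8], [3,4], [5,7], [6,8]

giving chain groups C_0 ≅ Z^9, C_1 ≅ Z^12.

∂_1: C_1 → C_0 is given by ∂[p,q] = [q] − [p]. For instance
  ∂[5,7] = [7] − [5].
This gives a 9×12 integer matrix of rank 8; reducing to Smith normal form yields diagonal entries (1,1,1,1,1,1,1,1).

Reading off H_k = ker ∂_k / im ∂_{k+1}:

  H_0: rank C_0 − rank ∂_1 = 9 − 8 = 1, and the invariant factors of ∂_1 are all 1, so H_0 ≅ Z.

H_0 ≅ Z.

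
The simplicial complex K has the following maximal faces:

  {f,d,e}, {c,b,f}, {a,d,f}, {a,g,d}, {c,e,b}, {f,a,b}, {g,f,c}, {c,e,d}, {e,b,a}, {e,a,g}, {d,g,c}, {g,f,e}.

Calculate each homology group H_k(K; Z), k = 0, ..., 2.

Order the vertices as a < b < c < d < e < f < g. Listing each simplex with vertices in this order, K has dimension 2 with simplices:

  0-simplices (7): a, b, c, d, e, f, g
  1-simplices (18): ab, ad, ae, af, ag, bc, be, bf, cd, ce, cf, cg, de, df, dg, ef, eg, fg
  2-simplices (12): abe, abf, adf, adg, aeg, bce, bcf, cde, cdg, cfg, def, efg

giving chain groups C_0 ≅ Z^7, C_1 ≅ Z^18, C_2 ≅ Z^12.

∂_1: C_1 → C_0 maps an edge to its endpoints' difference, ∂[p,q] = q − p.
As a 7×18 matrix over Z this has rank 6, with invariant factors (1,1,1,1,1,1).

The boundary map ∂_2: C_2 → C_1 acts by ∂[p,q,r] = [q,r] − [p,r] + [p,q]. For instance
  ∂cdg = dg − cg + cd,
  ∂abf = bf − af + ab.
This gives a 18×12 integer matrix of rank 12; reducing to Smith normal form yields diagonal entries (1,1,1,1,1,1,1,1,1,1,1,2).

From H_k ≅ ker(∂_k) / im(∂_{k+1}) we obtain:

  H_0: rank C_0 − rank ∂_1 = 7 − 6 = 1, and the invariant factors of ∂_1 are all 1, so H_0 = Z.
  H_1: rank ker ∂_1 − rank ∂_2 = (18 − 6) − 12 = 0, and ∂_2 has invariant factor 2 > 1, so H_1 = Z_2.
  H_2: rank ker ∂_2 − rank ∂_3 = (12 − 12) − 0 = 0, and there is no ∂_3, so H_2 = 0.

(K is a triangulation of the real projective plane RP^2.)

H_0 ≅ Z,  H_1 ≅ Z_2,  H_2 = 0.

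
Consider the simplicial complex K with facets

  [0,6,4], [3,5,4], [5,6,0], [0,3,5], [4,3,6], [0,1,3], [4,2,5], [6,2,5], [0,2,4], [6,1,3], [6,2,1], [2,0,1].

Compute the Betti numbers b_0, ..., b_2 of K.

b_0 = 1, b_1 = 0, b_2 = 0.

K has 7 vertices, 18 edges, 12 triangles.
rank ∂_0 = 0, rank ∂_1 = 6 ⇒ b_0 = 7 − 0 − 6 = 1; all invariant factors of ∂_1 are 1 so no torsion. So H_0 = Z.
rank ∂_1 = 6, rank ∂_2 = 12 ⇒ b_1 = 18 − 6 − 12 = 0; ∂_2 has invariant factor(s) [2] giving torsion. So H_1 = Z/2Z.
rank ∂_2 = 12, rank ∂_3 = 0 ⇒ b_2 = 12 − 12 − 0 = 0. So H_2 = 0.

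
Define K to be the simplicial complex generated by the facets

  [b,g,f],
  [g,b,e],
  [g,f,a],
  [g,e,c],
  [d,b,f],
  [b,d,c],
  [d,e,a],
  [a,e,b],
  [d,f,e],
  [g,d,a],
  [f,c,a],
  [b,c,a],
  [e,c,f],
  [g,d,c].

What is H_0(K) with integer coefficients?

H_0 = Z.

We work with the vertex ordering a < b < c < d < e < f < g. The simplices of K, each written with vertices in increasing order, are:

  0-simplices (7): a, b, c, d, e, f, g
  1-simplices (21): ab, ac, ad, ae, af, ag, bc, bd, be, bf, bg, cd, ce, cf, cg, de, df, dg, ef, eg, fg
  2-simplices (14): abc, abe, acf, ade, adg, afg, bcd, bdf, beg, bfg, cdg, cef, ceg, def

so the chain groups are C_0 ≅ Z^7, C_1 ≅ Z^21, C_2 ≅ Z^14.

The boundary map ∂_1: C_1 → C_0 maps an edge to its endpoints' difference, ∂[p,q] = q − p. For instance
  ∂bg = g − b.
As a 7×21 matrix over Z this has rank 6, with invariant factors (1,1,1,1,1,1).

The boundary map ∂_2: C_2 → C_1 acts by ∂[p,q,r] = [q,r] − [p,r] + [p,q]. For instance
  ∂ade = de − ae + ad,
  ∂abe = be − ae + ab.
The 21×14 boundary matrix has rank 13 and Smith normal form diag(1,1,1,1,1,1,1,1,1,1,1,1,1).

From H_k ≅ ker(∂_k) / im(∂_{k+1}) we obtain:

  H_0: rank C_0 − rank ∂_1 = 7 − 6 = 1, and the invariant factors of ∂_1 are all 1, so H_0 ≅ Z.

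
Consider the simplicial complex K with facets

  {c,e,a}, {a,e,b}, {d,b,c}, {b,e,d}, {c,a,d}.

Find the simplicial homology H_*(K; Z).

Take the total order a < b < c < d < e on the vertex set. Then K (dimension 2) consists of the simplices:

  0-simplices (5): a, b, c, d, e
  1-simplices (10): ab, ac, ad, ae, bc, bd, be, cd, ce, de
  2-simplices (5): abe, acd, ace, bcd, bde

giving chain groups C_0 ≅ Z^5, C_1 ≅ Z^10, C_2 ≅ Z^5.

∂_1: C_1 → C_0 maps an edge to its endpoints' difference, ∂[p,q] = q − p. For instance
  ∂cd = d − c.
This gives a 5×10 integer matrix of rank 4; reducing to Smith normal form yields diagonal entries (1,1,1,1).

∂_2: C_2 → C_1 maps a triangle to the signed sum of its edges. For instance
  ∂bcd = cd − bd + bc,
  ∂bde = de − be + bd.
This gives a 10×5 integer matrix of rank 5; reducing to Smith normal form yields diagonal entries (1,1,1,1,1).

Reading off H_k = ker ∂_k / im ∂_{k+1}:

  H_0: rank C_0 − rank ∂_1 = 5 − 4 = 1, and the invariant factors of ∂_1 are all 1, so H_0 = Z.
  H_1: rank ker ∂_1 − rank ∂_2 = (10 − 4) − 5 = 1, and the invariant factors of ∂_2 are all 1, so H_1 = Z.
  H_2: rank ker ∂_2 − rank ∂_3 = (5 − 5) − 0 = 0, and there is no ∂_3, so H_2 = 0.

H_0 = Z,  H_1 = Z,  H_2 = 0.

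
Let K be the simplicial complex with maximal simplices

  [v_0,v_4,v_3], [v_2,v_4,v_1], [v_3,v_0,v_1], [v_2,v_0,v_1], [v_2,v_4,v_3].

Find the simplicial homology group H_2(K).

Take the total order v_0 < v_1 < v_2 < v_3 < v_4 on the vertex set. Then K (dimension 2) consists of the simplices:

  0-simplices (5): [v_0], [v_1], [v_2], [v_3], [v_4]
  1-simplices (10): [v_0,v_1], [v_0,v_2], [v_0,v_3], [v_0,v_4], [v_1,v_2], [v_1,v_3], [v_1,v_4], [v_2,v_3], [v_2,v_4], [v_3,v_4]
  2-simplices (5): [v_0,v_1,v_2], [v_0,v_1,v_3], [v_0,v_3,v_4], [v_1,v_2,v_4], [v_2,v_3,v_4]

so the chain groups are C_0 ≅ Z^5, C_1 ≅ Z^10, C_2 ≅ Z^5.

The boundary map ∂_1: C_1 → C_0 sends each edge [p,q] (with p < q) to q − p. For instance
  ∂[v_0,v_3] = [v_3] − [v_0].
This gives a 5×10 integer matrix of rank 4; reducing to Smith normal form yields diagonal entries (1,1,1,1).

The boundary map ∂_2: C_2 → C_1 maps a triangle to the signed sum of its edges. For instance
  ∂[v_0,v_3,v_4] = [v_3,v_4] − [v_0,v_4] + [v_0,v_3],
  ∂[v_1,v_2,v_4] = [v_2,v_4] − [v_1,v_4] + [v_1,v_2].
The 10×5 boundary matrix has rank 5 and Smith normal form diag(1,1,1,1,1).

From H_k ≅ ker(∂_k) / im(∂_{k+1}) we obtain:

  H_2: rank ker ∂_2 − rank ∂_3 = (5 − 5) − 0 = 0, and there is no ∂_3, so H_2 = 0.

H_2 = 0.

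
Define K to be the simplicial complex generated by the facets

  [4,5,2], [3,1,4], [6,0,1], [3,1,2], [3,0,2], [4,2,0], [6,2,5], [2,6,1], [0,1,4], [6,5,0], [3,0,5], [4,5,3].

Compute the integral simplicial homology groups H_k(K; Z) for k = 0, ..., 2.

Take the total order 0 < 1 < 2 < 3 < 4 < 5 < 6 on the vertex set. Then K (dimension 2) consists of the simplices:

  0-simplices (7): [0], [1], [2], [3], [4], [5], [6]
  1-simplices (18): [0,1], [0,2], [0,3], [0,4], [0,5], [0,6], [1,2], [1,3], [1,4], [1,6], [2,3], [2,4], [2,5], [2,6], [3,4], [3,5], [4,5], [5,6]
  2-simplices (12): [0,1,4], [0,1,6], [0,2,3], [0,2,4], [0,3,5], [0,5,6], [1,2,3], [1,2,6], [1,3,4], [2,4,5], [2,5,6], [3,4,5]

Hence C_0 ≅ Z^7, C_1 ≅ Z^18, C_2 ≅ Z^12.

The boundary map ∂_1: C_1 → C_0 maps an edge to its endpoints' difference, ∂[p,q] = q − p. For instance
  ∂[2,4] = [4] − [2].
The resulting 7×18 matrix has rank 6, and its Smith normal form has invariant factors (1,1,1,1,1,1).

The boundary map ∂_2: C_2 → C_1 acts by ∂[p,q,r] = [q,r] − [p,r] + [p,q]. For instance
  ∂[1,3,4] = [3,4] − [1,4] + [1,3],
  ∂[0,1,6] = [1,6] − [0,6] + [0,1].
The 18×12 boundary matrix has rank 12 and Smith normal form diag(1,1,1,1,1,1,1,1,1,1,1,2).

From H_k ≅ ker(∂_k) / im(∂_{k+1}) we obtain:

  H_0: rank C_0 − rank ∂_1 = 7 − 6 = 1, and the invariant factors of ∂_1 are all 1, so H_0 ≅ Z.
  H_1: rank ker ∂_1 − rank ∂_2 = (18 − 6) − 12 = 0, and ∂_2 has invariant factor 2 > 1, so H_1 ≅ Z/2Z.
  H_2: rank ker ∂_2 − rank ∂_3 = (12 − 12) − 0 = 0, and there is no ∂_3, so H_2 ≅ 0.

As a check, the Euler characteristic is 7 − 18 + 12 = 1, which agrees with 1 − 0 + 0 = 1.
(K is a triangulation of the real projective plane RP^2.)

H_0 = Z,  H_1 = Z/2Z,  H_2 = 0.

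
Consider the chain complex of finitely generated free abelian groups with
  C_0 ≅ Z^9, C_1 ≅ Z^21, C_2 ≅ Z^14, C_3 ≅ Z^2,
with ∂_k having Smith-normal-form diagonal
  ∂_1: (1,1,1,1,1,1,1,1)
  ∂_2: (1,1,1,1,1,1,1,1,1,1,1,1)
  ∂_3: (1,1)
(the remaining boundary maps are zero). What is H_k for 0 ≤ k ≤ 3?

H_0 ≅ Z,  H_1 ≅ Z,  H_2 = 0,  H_3 = 0.

H_0: b_0 = 9 − 0 − 8 = 1; torsion from ∂_1 factors > 1: none. So H_0 ≅ Z.
H_1: b_1 = 21 − 8 − 12 = 1; torsion from ∂_2 factors > 1: none. So H_1 ≅ Z.
H_2: b_2 = 14 − 12 − 2 = 0; torsion from ∂_3 factors > 1: none. So H_2 ≅ 0.
H_3: b_3 = 2 − 2 − 0 = 0; torsion from ∂_4 factors > 1: none. So H_3 ≅ 0.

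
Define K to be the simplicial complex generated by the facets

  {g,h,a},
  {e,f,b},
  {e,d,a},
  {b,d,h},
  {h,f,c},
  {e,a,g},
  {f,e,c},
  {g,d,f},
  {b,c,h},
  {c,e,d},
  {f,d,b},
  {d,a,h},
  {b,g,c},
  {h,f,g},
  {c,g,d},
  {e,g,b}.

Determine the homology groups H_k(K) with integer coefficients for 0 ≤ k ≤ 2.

We work with the vertex ordering a < b < c < d < e < f < g < h. The simplices of K, each written with vertices in increasing order, are:

  0-simplices (8): a, b, c, d, e, f, g, h
  1-simplices (24): ad, ae, ag, ah, bc, bd, be, bf, bg, bh, cd, ce, cf, cg, ch, de, df, dg, dh, ef, eg, fg, fh, gh
  2-simplices (16): ade, adh, aeg, agh, bcg, bch, bdf, bdh, bef, beg, cde, cdg, cef, cfh, dfg, fgh

Hence C_0 ≅ Z^8, C_1 ≅ Z^24, C_2 ≅ Z^16.

Boundary ∂_1: C_1 → C_0 maps an edge to its endpoints' difference, ∂[p,q] = q − p. For instance
  ∂ef = f − e.
This gives a 8×24 integer matrix of rank 7; reducing to Smith normal form yields diagonal entries (1,1,1,1,1,1,1).

Boundary ∂_2: C_2 → C_1 maps a triangle to the signed sum of its edges. For instance
  ∂agh = gh − ah + ag,
  ∂bef = ef − bf + be.
This gives a 24×16 integer matrix of rank 15; reducing to Smith normal form yields diagonal entries (1,1,1,1,1,1,1,1,1,1,1,1,1,1,1).

From H_k ≅ ker(∂_k) / im(∂_{k+1}) we obtain:

  H_0: rank C_0 − rank ∂_1 = 8 − 7 = 1, and the invariant factors of ∂_1 are all 1, so H_0 ≅ Z.
  H_1: rank ker ∂_1 − rank ∂_2 = (24 − 7) − 15 = 2, and the invariant factors of ∂_2 are all 1, so H_1 ≅ Z^2.
  H_2: rank ker ∂_2 − rank ∂_3 = (16 − 15) − 0 = 1, and there is no ∂_3, so H_2 ≅ Z.

H_0 = Z,  H_1 = Z^2,  H_2 = Z.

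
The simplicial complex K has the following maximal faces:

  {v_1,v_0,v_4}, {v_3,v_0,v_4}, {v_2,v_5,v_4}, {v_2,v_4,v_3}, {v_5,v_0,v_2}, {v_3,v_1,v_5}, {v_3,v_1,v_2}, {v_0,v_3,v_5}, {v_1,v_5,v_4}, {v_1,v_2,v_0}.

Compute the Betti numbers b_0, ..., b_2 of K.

Order the vertices as v_0 < v_1 < v_2 < v_3 < v_4 < v_5. Listing each simplex with vertices in this order, K has dimension 2 with simplices:

  0-simplices (6): [v_0], [v_1], [v_2], [v_3], [v_4], [v_5]
  1-simplices (15): (15 of them)
  2-simplices (10): [v_0,v_1,v_2], [v_0,v_1,v_4], [v_0,v_2,v_5], [v_0,v_3,v_4], [v_0,v_3,v_5], [v_1,v_2,v_3], [v_1,v_3,v_5], [v_1,v_4,v_5], [v_2,v_3,v_4], [v_2,v_4,v_5]

giving chain groups C_0 ≅ Z^6, C_1 ≅ Z^15, C_2 ≅ Z^10.

Boundary ∂_1: C_1 → C_0 is given by ∂[p,q] = [q] − [p]. For instance
  ∂[v_1,v_3] = [v_3] − [v_1].
The resulting 6×15 matrix has rank 5, and its Smith normal form has invariant factors (1,1,1,1,1).

The boundary map ∂_2: C_2 → C_1 sends each 2-simplex [p,q,r] to [q,r] − [p,r] + [p,q]. For instance
  ∂[v_1,v_2,v_3] = [v_2,v_3] − [v_1,v_3] + [v_1,v_2],
  ∂[v_2,v_3,v_4] = [v_3,v_4] − [v_2,v_4] + [v_2,v_3].
The 15×10 boundary matrix has rank 10 and Smith normal form diag(1,1,1,1,1,1,1,1,1,2).

Computing H_k = (kernel of ∂_k) / (image of ∂_{k+1}):

  H_0: rank C_0 − rank ∂_1 = 6 − 5 = 1, and the invariant factors of ∂_1 are all 1, so H_0 = Z.
  H_1: rank ker ∂_1 − rank ∂_2 = (15 − 5) − 10 = 0, and ∂_2 has invariant factor 2 > 1, so H_1 = Z/2.
  H_2: rank ker ∂_2 − rank ∂_3 = (10 − 10) − 0 = 0, and there is no ∂_3, so H_2 = 0.

Hence the Betti numbers are b_0 = 1, b_1 = 0, b_2 = 0.

b_0 = 1, b_1 = 0, b_2 = 0.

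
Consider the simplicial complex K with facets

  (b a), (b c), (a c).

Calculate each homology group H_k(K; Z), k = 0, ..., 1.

H_0 ≅ Z,  H_1 ≅ Z.

Order the vertices as a < b < c. Listing each simplex with vertices in this order, K has dimension 1 with simplices:

  0-simplices (3): a, b, c
  1-simplices (3): ab, ac, bc

giving chain groups C_0 ≅ Z^3, C_1 ≅ Z^3.

The boundary map ∂_1: C_1 → C_0 sends each edge [p,q] (with p < q) to q − p. For instance
  ∂bc = c − b.
The 3×3 boundary matrix has rank 2 and Smith normal form diag(1,1).

Computing H_k = (kernel of ∂_k) / (image of ∂_{k+1}):

  H_0: rank C_0 − rank ∂_1 = 3 − 2 = 1, and the invariant factors of ∂_1 are all 1, so H_0 ≅ Z.
  H_1: rank ker ∂_1 − rank ∂_2 = (3 − 2) − 0 = 1, and there is no ∂_2, so H_1 ≅ Z.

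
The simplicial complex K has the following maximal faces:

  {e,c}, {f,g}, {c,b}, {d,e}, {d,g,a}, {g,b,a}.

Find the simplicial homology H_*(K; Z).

H_0 = Z,  H_1 = Z,  H_2 = 0.

Fix the vertex order a < b < c < d < e < f < g and write every simplex with vertices in increasing order. Then dim K = 2 and the simplices of K are:

  0-simplices (7): a, b, c, d, e, f, g
  1-simplices (9): ab, ad, ag, bc, bg, ce, de, dg, fg
  2-simplices (2): abg, adg

giving chain groups C_0 ≅ Z^7, C_1 ≅ Z^9, C_2 ≅ Z^2.

Boundary ∂_1: C_1 → C_0 sends each edge [p,q] (with p < q) to q − p. For instance
  ∂ad = d − a.
As a 7×9 matrix over Z this has rank 6, with invariant factors (1,1,1,1,1,1).

Boundary ∂_2: C_2 → C_1 acts by ∂[p,q,r] = [q,r] − [p,r] + [p,q]. For instance
  ∂abg = bg − ag + ab,
  ∂adg = dg − ag + ad.
As a 9×2 matrix over Z this has rank 2, with invariant factors (1,1).

Now H_k = ker ∂_k / im ∂_{k+1}, so:

  H_0: rank C_0 − rank ∂_1 = 7 − 6 = 1, and the invariant factors of ∂_1 are all 1, so H_0 = Z.
  H_1: rank ker ∂_1 − rank ∂_2 = (9 − 6) − 2 = 1, and the invariant factors of ∂_2 are all 1, so H_1 = Z.
  H_2: rank ker ∂_2 − rank ∂_3 = (2 − 2) − 0 = 0, and there is no ∂_3, so H_2 = 0.

As a check, the Euler characteristic is 7 − 9 + 2 = 0, which agrees with 1 − 1 + 0 = 0.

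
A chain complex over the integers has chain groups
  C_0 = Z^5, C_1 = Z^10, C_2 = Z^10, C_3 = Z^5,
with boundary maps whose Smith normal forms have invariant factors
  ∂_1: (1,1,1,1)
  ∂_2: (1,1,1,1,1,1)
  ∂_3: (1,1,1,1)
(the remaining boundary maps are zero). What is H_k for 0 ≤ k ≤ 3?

H_0: b_0 = 5 − 0 − 4 = 1; torsion from ∂_1 factors > 1: none. So H_0 = Z.
H_1: b_1 = 10 − 4 − 6 = 0; torsion from ∂_2 factors > 1: none. So H_1 = 0.
H_2: b_2 = 10 − 6 − 4 = 0; torsion from ∂_3 factors > 1: none. So H_2 = 0.
H_3: b_3 = 5 − 4 − 0 = 1; torsion from ∂_4 factors > 1: none. So H_3 = Z.

H_0 = Z,  H_1 = 0,  H_2 = 0,  H_3 = Z.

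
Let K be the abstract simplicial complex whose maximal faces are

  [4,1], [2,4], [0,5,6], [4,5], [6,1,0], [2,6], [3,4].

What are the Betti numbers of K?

Order the vertices as 0 < 1 < 2 < 3 < 4 < 5 < 6. Listing each simplex with vertices in this order, K has dimension 2 with simplices:

  0-simplices (7): [0], [1], [2], [3], [4], [5], [6]
  1-simplices (10): [0,1], [0,5], [0,6], [1,4], [1,6], [2,4], [2,6], [3,4], [4,5], [5,6]
  2-simplices (2): [0,1,6], [0,5,6]

giving chain groups C_0 ≅ Z^7, C_1 ≅ Z^10, C_2 ≅ Z^2.

∂_1: C_1 → C_0 sends each edge [p,q] (with p < q) to q − p. For instance
  ∂[2,4] = [4] − [2].
As a 7×10 matrix over Z this has rank 6, with invariant factors (1,1,1,1,1,1).

∂_2: C_2 → C_1 maps a triangle to the signed sum of its edges. For instance
  ∂[0,1,6] = [1,6] − [0,6] + [0,1],
  ∂[0,5,6] = [5,6] − [0,6] + [0,5].
This gives a 10×2 integer matrix of rank 2; reducing to Smith normal form yields diagonal entries (1,1).

Now H_k = ker ∂_k / im ∂_{k+1}, so:

  H_0: rank C_0 − rank ∂_1 = 7 − 6 = 1, and the invariant factors of ∂_1 are all 1, so H_0 = Z.
  H_1: rank ker ∂_1 − rank ∂_2 = (10 − 6) − 2 = 2, and the invariant factors of ∂_2 are all 1, so H_1 = Z^2.
  H_2: rank ker ∂_2 − rank ∂_3 = (2 − 2) − 0 = 0, and there is no ∂_3, so H_2 = 0.

Hence the Betti numbers are b_0 = 1, b_1 = 2, b_2 = 0.

b_0 = 1, b_1 = 2, b_2 = 0.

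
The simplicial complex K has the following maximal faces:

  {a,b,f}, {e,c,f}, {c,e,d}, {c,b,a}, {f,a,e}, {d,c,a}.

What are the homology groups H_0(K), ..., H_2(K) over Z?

Order the vertices as a < b < c < d < e < f. Listing each simplex with vertices in this order, K has dimension 2 with simplices:

  0-simplices (6): a, b, c, d, e, f
  1-simplices (12): ab, ac, ad, ae, af, bc, bf, cd, ce, cf, de, ef
  2-simplices (6): abc, abf, acd, aef, cde, cef

so the chain groups are C_0 ≅ Z^6, C_1 ≅ Z^12, C_2 ≅ Z^6.

The boundary map ∂_1: C_1 → C_0 sends each edge [p,q] (with p < q) to q − p.
The 6×12 boundary matrix has rank 5 and Smith normal form diag(1,1,1,1,1).

∂_2: C_2 → C_1 sends each 2-simplex [p,q,r] to [q,r] − [p,r] + [p,q]. For instance
  ∂abc = bc − ac + ab,
  ∂acd = cd − ad + ac.
The resulting 12×6 matrix has rank 6, and its Smith normal form has invariant factors (1,1,1,1,1,1).

Reading off H_k = ker ∂_k / im ∂_{k+1}:

  H_0: rank C_0 − rank ∂_1 = 6 − 5 = 1, and the invariant factors of ∂_1 are all 1, so H_0 ≅ Z.
  H_1: rank ker ∂_1 − rank ∂_2 = (12 − 5) − 6 = 1, and the invariant factors of ∂_2 are all 1, so H_1 ≅ Z.
  H_2: rank ker ∂_2 − rank ∂_3 = (6 − 6) − 0 = 0, and there is no ∂_3, so H_2 ≅ 0.

(K is a triangulation of the cylinder S^1 x I.)

H_0 = Z,  H_1 = Z,  H_2 = 0.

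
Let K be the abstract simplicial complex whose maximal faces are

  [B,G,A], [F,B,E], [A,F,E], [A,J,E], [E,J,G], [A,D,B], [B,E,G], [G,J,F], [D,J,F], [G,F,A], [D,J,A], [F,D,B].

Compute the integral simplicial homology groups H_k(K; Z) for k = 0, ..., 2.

We work with the vertex ordering A < B < D < E < F < G < J. The simplices of K, each written with vertices in increasing order, are:

  0-simplices (7): A, B, D, E, F, G, J
  1-simplices (18): AB, AD, AE, AF, AG, AJ, BD, BE, BF, BG, DF, DJ, EF, EG, EJ, FG, FJ, GJ
  2-simplices (12): ABD, ABG, ADJ, AEF, AEJ, AFG, BDF, BEF, BEG, DFJ, EGJ, FGJ

so the chain groups are C_0 ≅ Z^7, C_1 ≅ Z^18, C_2 ≅ Z^12.

The boundary map ∂_1: C_1 → C_0 is given by ∂[p,q] = [q] − [p]. For instance
  ∂BD = D − B.
As a 7×18 matrix over Z this has rank 6, with invariant factors (1,1,1,1,1,1).

The boundary map ∂_2: C_2 → C_1 sends each 2-simplex [p,q,r] to [q,r] − [p,r] + [p,q]. For instance
  ∂FGJ = GJ − FJ + FG,
  ∂AEF = EF − AF + AE.
As a 18×12 matrix over Z this has rank 12, with invariant factors (1,1,1,1,1,1,1,1,1,1,1,2).

Computing H_k = (kernel of ∂_k) / (image of ∂_{k+1}):

  H_0: rank C_0 − rank ∂_1 = 7 − 6 = 1, and the invariant factors of ∂_1 are all 1, so H_0 ≅ Z.
  H_1: rank ker ∂_1 − rank ∂_2 = (18 − 6) − 12 = 0, and ∂_2 has invariant factor 2 > 1, so H_1 ≅ Z/2Z.
  H_2: rank ker ∂_2 − rank ∂_3 = (12 − 12) − 0 = 0, and there is no ∂_3, so H_2 ≅ 0.

As a check, the Euler characteristic is 7 − 18 + 12 = 1, which agrees with 1 − 0 + 0 = 1.

H_0 ≅ Z,  H_1 ≅ Z/2Z,  H_2 = 0.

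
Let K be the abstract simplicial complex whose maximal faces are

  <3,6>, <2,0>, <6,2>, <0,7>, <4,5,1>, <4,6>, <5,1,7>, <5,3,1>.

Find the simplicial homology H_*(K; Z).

We work with the vertex ordering 0 < 1 < 2 < 3 < 4 < 5 < 6 < 7. The simplices of K, each written with vertices in increasing order, are:

  0-simplices (8): [0], [1], [2], [3], [4], [5], [6], [7]
  1-simplices (12): [0,2], [0,7], [1,3], [1,4], [1,5], [1,7], [2,6], [3,5], [3,6], [4,5], [4,6], [5,7]
  2-simplices (3): [1,3,5], [1,4,5], [1,5,7]

Hence C_0 ≅ Z^8, C_1 ≅ Z^12, C_2 ≅ Z^3.

∂_1: C_1 → C_0 sends each edge [p,q] (with p < q) to q − p.
As a 8×12 matrix over Z this has rank 7, with invariant factors (1,1,1,1,1,1,1).

The boundary map ∂_2: C_2 → C_1 sends each 2-simplex [p,q,r] to [q,r] − [p,r] + [p,q]. For instance
  ∂[1,3,5] = [3,5] − [1,5] + [1,3],
  ∂[1,4,5] = [4,5] − [1,5] + [1,4].
The 12×3 boundary matrix has rank 3 and Smith normal form diag(1,1,1).

Reading off H_k = ker ∂_k / im ∂_{k+1}:

  H_0: rank C_0 − rank ∂_1 = 8 − 7 = 1, and the invariant factors of ∂_1 are all 1, so H_0 = Z.
  H_1: rank ker ∂_1 − rank ∂_2 = (12 − 7) − 3 = 2, and the invariant factors of ∂_2 are all 1, so H_1 = Z^2.
  H_2: rank ker ∂_2 − rank ∂_3 = (3 − 3) − 0 = 0, and there is no ∂_3, so H_2 = 0.

As a check, the Euler characteristic is 8 − 12 + 3 = -1, which agrees with 1 − 2 + 0 = -1.

H_0 ≅ Z,  H_1 ≅ Z^2,  H_2 = 0.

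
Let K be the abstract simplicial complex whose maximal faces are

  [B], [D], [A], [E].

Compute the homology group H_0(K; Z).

H_0 ≅ Z^4.

K has 4 vertices.
rank ∂_0 = 0, rank ∂_1 = 0 ⇒ b_0 = 4 − 0 − 0 = 4. So H_0 = Z^4.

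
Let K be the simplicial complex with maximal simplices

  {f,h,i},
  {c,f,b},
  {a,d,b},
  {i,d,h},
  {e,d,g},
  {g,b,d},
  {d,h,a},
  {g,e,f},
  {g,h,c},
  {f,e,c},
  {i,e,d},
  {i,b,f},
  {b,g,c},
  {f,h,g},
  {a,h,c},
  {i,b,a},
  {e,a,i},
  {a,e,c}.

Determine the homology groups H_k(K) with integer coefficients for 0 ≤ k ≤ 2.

H_0 ≅ Z,  H_1 ≅ Z ⊕ Z/2,  H_2 = 0.

Order the vertices as a < b < c < d < e < f < g < h < i. Listing each simplex with vertices in this order, K has dimension 2 with simplices:

  0-simplices (9): a, b, c, d, e, f, g, h, i
  1-simplices (27): ab, ac, ad, ae, ah, ai, bc, bd, bf, bg, bi, ce, cf, cg, ch, de, dg, dh, di, ef, eg, ei, fg, fh, fi, gh, hi
  2-simplices (18): abd, abi, ace, ach, adh, aei, bcf, bcg, bdg, bfi, cef, cgh, deg, dei, dhi, efg, fgh, fhi

giving chain groups C_0 ≅ Z^9, C_1 ≅ Z^27, C_2 ≅ Z^18.

Boundary ∂_1: C_1 → C_0 maps an edge to its endpoints' difference, ∂[p,q] = q − p. For instance
  ∂hi = i − h.
The resulting 9×27 matrix has rank 8, and its Smith normal form has invariant factors (1,1,1,1,1,1,1,1).

Boundary ∂_2: C_2 → C_1 sends each 2-simplex [p,q,r] to [q,r] − [p,r] + [p,q]. For instance
  ∂cgh = gh − ch + cg,
  ∂adh = dh − ah + ad.
The 27×18 boundary matrix has rank 18 and Smith normal form diag(1,1,1,1,1,1,1,1,1,1,1,1,1,1,1,1,1,2).

From H_k ≅ ker(∂_k) / im(∂_{k+1}) we obtain:

  H_0: rank C_0 − rank ∂_1 = 9 − 8 = 1, and the invariant factors of ∂_1 are all 1, so H_0 ≅ Z.
  H_1: rank ker ∂_1 − rank ∂_2 = (27 − 8) − 18 = 1, and ∂_2 has invariant factor 2 > 1, so H_1 ≅ Z ⊕ Z/2.
  H_2: rank ker ∂_2 − rank ∂_3 = (18 − 18) − 0 = 0, and there is no ∂_3, so H_2 ≅ 0.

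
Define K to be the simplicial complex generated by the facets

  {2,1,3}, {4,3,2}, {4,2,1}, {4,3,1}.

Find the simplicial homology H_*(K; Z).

H_0 ≅ Z,  H_1 = 0,  H_2 ≅ Z.

Fix the vertex order 1 < 2 < 3 < 4 and write every simplex with vertices in increasing order. Then dim K = 2 and the simplices of K are:

  0-simplices (4): [1], [2], [3], [4]
  1-simplices (6): [1,2], [1,3], [1,4], [2,3], [2,4], [3,4]
  2-simplices (4): [1,2,3], [1,2,4], [1,3,4], [2,3,4]

giving chain groups C_0 ≅ Z^4, C_1 ≅ Z^6, C_2 ≅ Z^4.

∂_1: C_1 → C_0 is given by ∂[p,q] = [q] − [p]. For instance
  ∂[3,4] = [4] − [3].
This gives a 4×6 integer matrix of rank 3; reducing to Smith normal form yields diagonal entries (1,1,1).

The boundary map ∂_2: C_2 → C_1 maps a triangle to the signed sum of its edges. For instance
  ∂[1,2,3] = [2,3] − [1,3] + [1,2],
  ∂[2,3,4] = [3,4] − [2,4] + [2,3].
The 6×4 boundary matrix has rank 3 and Smith normal form diag(1,1,1).

Reading off H_k = ker ∂_k / im ∂_{k+1}:

  H_0: rank C_0 − rank ∂_1 = 4 − 3 = 1, and the invariant factors of ∂_1 are all 1, so H_0 = Z.
  H_1: rank ker ∂_1 − rank ∂_2 = (6 − 3) − 3 = 0, and the invariant factors of ∂_2 are all 1, so H_1 = 0.
  H_2: rank ker ∂_2 − rank ∂_3 = (4 − 3) − 0 = 1, and there is no ∂_3, so H_2 = Z.

(K is a triangulation of the 2-sphere S^2.)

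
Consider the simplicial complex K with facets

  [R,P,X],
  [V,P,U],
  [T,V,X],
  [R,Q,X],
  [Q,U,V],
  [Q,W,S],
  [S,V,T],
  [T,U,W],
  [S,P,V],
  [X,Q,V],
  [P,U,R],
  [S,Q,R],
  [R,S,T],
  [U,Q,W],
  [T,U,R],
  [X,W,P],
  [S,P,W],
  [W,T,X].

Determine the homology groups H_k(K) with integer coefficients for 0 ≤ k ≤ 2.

Take the total order P < Q < R < S < T < U < V < W < X on the vertex set. Then K (dimension 2) consists of the simplices:

  0-simplices (9): P, Q, R, S, T, U, V, W, X
  1-simplices (27): PR, PS, PU, PV, PW, PX, QR, QS, QU, QV, QW, QX, RS, RT, RU, RX, ST, SV, SW, TU, TV, TW, TX, UV, UW, VX, WX
  2-simplices (18): PRU, PRX, PSV, PSW, PUV, PWX, QRS, QRX, QSW, QUV, QUW, QVX, RST, RTU, STV, TUW, TVX, TWX

so the chain groups are C_0 ≅ Z^9, C_1 ≅ Z^27, C_2 ≅ Z^18.

∂_1: C_1 → C_0 sends each edge [p,q] (with p < q) to q − p. For instance
  ∂PX = X − P.
As a 9×27 matrix over Z this has rank 8, with invariant factors (1,1,1,1,1,1,1,1).

The boundary map ∂_2: C_2 → C_1 maps a triangle to the signed sum of its edges. For instance
  ∂QRX = RX − QX + QR,
  ∂PRX = RX − PX + PR.
The resulting 27×18 matrix has rank 17, and its Smith normal form has invariant factors (1,1,1,1,1,1,1,1,1,1,1,1,1,1,1,1,1).

From H_k ≅ ker(∂_k) / im(∂_{k+1}) we obtain:

  H_0: rank C_0 − rank ∂_1 = 9 − 8 = 1, and the invariant factors of ∂_1 are all 1, so H_0 ≅ Z.
  H_1: rank ker ∂_1 − rank ∂_2 = (27 − 8) − 17 = 2, and the invariant factors of ∂_2 are all 1, so H_1 ≅ Z^2.
  H_2: rank ker ∂_2 − rank ∂_3 = (18 − 17) − 0 = 1, and there is no ∂_3, so H_2 ≅ Z.

H_0 = Z,  H_1 = Z^2,  H_2 = Z.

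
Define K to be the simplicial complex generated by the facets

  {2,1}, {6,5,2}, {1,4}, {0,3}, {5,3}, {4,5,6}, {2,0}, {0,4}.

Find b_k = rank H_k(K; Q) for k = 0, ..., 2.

Fix the vertex order 0 < 1 < 2 < 3 < 4 < 5 < 6 and write every simplex with vertices in increasing order. Then dim K = 2 and the simplices of K are:

  0-simplices (7): [0], [1], [2], [3], [4], [5], [6]
  1-simplices (11): [0,2], [0,3], [0,4], [1,2], [1,4], [2,5], [2,6], [3,5], [4,5], [4,6], [5,6]
  2-simplices (2): [2,5,6], [4,5,6]

giving chain groups C_0 ≅ Z^7, C_1 ≅ Z^11, C_2 ≅ Z^2.

∂_1: C_1 → C_0 sends each edge [p,q] (with p < q) to q − p. For instance
  ∂[0,4] = [4] − [0].
This gives a 7×11 integer matrix of rank 6; reducing to Smith normal form yields diagonal entries (1,1,1,1,1,1).

Boundary ∂_2: C_2 → C_1 sends each 2-simplex [p,q,r] to [q,r] − [p,r] + [p,q]. For instance
  ∂[2,5,6] = [5,6] − [2,6] + [2,5],
  ∂[4,5,6] = [5,6] − [4,6] + [4,5].
The 11×2 boundary matrix has rank 2 and Smith normal form diag(1,1).

Computing H_k = (kernel of ∂_k) / (image of ∂_{k+1}):

  H_0: rank C_0 − rank ∂_1 = 7 − 6 = 1, and the invariant factors of ∂_1 are all 1, so H_0 ≅ Z.
  H_1: rank ker ∂_1 − rank ∂_2 = (11 − 6) − 2 = 3, and the invariant factors of ∂_2 are all 1, so H_1 ≅ Z^3.
  H_2: rank ker ∂_2 − rank ∂_3 = (2 − 2) − 0 = 0, and there is no ∂_3, so H_2 ≅ 0.

As a check, the Euler characteristic is 7 − 11 + 2 = -2, which agrees with 1 − 3 + 0 = -2.

Hence the Betti numbers are b_0 = 1, b_1 = 3, b_2 = 0.

b_0 = 1, b_1 = 3, b_2 = 0.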